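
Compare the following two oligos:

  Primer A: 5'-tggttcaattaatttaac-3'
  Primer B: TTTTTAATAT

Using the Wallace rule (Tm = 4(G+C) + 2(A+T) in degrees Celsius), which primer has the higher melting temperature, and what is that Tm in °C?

Primer A: A+T=14, G+C=4 → Tm = 2(14)+4(4) = 44°C
Primer B: A+T=10, G+C=0 → Tm = 2(10)+4(0) = 20°C
44°C vs 20°C → primer A is higher.

Primer A, 44°C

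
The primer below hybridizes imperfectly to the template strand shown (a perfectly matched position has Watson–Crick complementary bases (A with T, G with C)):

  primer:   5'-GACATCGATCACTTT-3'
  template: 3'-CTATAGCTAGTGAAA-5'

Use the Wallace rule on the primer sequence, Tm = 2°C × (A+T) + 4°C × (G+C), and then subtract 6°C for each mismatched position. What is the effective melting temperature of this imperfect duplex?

Primer base counts: A=4, T=5, G=2, C=4 → A+T=9, G+C=6
Perfect-match Tm = 2(9) + 4(6) = 18 + 24 = 42°C
Mismatches (positions where the bases are not complementary): 1 (at position 3)
Effective Tm = 42 − 1×6 = 42 − 6 = 36°C

36°C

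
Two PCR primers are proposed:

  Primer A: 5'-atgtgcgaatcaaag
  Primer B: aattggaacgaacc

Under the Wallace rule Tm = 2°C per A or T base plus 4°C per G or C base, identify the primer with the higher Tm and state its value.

Primer A: A+T=9, G+C=6 → Tm = 2(9)+4(6) = 42°C
Primer B: A+T=8, G+C=6 → Tm = 2(8)+4(6) = 40°C
42°C vs 40°C → primer A is higher.

Primer A, 42°C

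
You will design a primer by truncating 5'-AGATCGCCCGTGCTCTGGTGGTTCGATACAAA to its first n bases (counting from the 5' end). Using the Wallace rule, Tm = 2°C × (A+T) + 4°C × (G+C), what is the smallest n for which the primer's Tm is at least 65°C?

First 19 bases: AGATCGCCCGTGCTCTGGT → Tm = 62°C (< 65°C)
First 20 bases: AGATCGCCCGTGCTCTGGTG → Tm = 66°C (≥ 65°C)
Since every base adds ≥2°C, Tm only increases with n, so the threshold is first crossed at n = 20.

n = 20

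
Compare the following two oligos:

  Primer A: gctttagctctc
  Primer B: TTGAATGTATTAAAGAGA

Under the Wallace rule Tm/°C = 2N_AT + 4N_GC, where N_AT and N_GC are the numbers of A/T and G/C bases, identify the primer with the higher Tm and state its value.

Primer A: A+T=6, G+C=6 → Tm = 2(6)+4(6) = 36°C
Primer B: A+T=14, G+C=4 → Tm = 2(14)+4(4) = 44°C
36°C vs 44°C → primer B is higher.

Primer B, 44°C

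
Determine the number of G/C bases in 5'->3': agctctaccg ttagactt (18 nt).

Counting bases: A=4, G=3, C=5, T=6
Total G or C: 3 + 5 = 8

8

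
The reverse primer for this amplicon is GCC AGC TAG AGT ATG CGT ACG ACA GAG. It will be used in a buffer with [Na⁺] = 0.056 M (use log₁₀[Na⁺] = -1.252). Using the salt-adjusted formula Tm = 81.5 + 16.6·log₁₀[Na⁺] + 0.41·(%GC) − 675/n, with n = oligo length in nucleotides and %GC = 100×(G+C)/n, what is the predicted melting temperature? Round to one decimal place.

58.5°C

Length n = 27. Scanning the sequence gives G=9, C=6, A=8, T=4.
G+C = 15, so %GC = 15/27 × 100 = 55.556%
Salt term: 16.6 × (-1.252) = -20.783
GC term: 0.41 × 55.556 = 22.778; length term: −675/27 = −25
Tm = 81.5 + (-20.783) + 22.778 − 25 = 58.495 → 58.5°C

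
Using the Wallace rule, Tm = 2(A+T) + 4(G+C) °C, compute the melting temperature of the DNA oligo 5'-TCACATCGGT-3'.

30°C

Scanning the sequence gives T=3, C=3, G=2, A=2.
So N_AT = 5 and N_GC = 5.
Tm = 2(5) + 4(5) = 10 + 20 = 30°C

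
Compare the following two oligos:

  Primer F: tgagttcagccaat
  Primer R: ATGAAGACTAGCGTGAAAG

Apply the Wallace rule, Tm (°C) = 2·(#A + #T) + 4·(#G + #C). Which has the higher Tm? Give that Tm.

Primer F: A+T=8, G+C=6 → Tm = 2(8)+4(6) = 40°C
Primer R: A+T=11, G+C=8 → Tm = 2(11)+4(8) = 54°C
40°C vs 54°C → primer R is higher.

Primer R, 54°C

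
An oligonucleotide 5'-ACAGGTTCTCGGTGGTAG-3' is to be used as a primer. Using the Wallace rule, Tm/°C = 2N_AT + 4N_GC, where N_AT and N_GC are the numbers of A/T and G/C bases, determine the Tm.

Scanning the sequence gives T=5, G=7, C=3, A=3.
AT pairs contribute 8, GC pairs contribute 10.
Tm = 2×8 + 4×10 = 56°C

56°C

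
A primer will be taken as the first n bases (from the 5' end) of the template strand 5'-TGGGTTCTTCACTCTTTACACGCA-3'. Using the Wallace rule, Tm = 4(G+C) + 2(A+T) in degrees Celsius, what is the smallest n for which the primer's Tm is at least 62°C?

n = 22

First 21 bases: TGGGTTCTTCACTCTTTACAC → Tm = 60°C (< 62°C)
First 22 bases: TGGGTTCTTCACTCTTTACACG → Tm = 64°C (≥ 62°C)
Since every base adds ≥2°C, Tm only increases with n, so the threshold is first crossed at n = 22.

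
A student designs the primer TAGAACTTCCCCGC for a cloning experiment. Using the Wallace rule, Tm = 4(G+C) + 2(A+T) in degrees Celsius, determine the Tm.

Counting bases: G=2, T=3, C=6, A=3
So N_AT = 6 and N_GC = 8.
Tm = 2×6 + 4×8 = 44°C

44°C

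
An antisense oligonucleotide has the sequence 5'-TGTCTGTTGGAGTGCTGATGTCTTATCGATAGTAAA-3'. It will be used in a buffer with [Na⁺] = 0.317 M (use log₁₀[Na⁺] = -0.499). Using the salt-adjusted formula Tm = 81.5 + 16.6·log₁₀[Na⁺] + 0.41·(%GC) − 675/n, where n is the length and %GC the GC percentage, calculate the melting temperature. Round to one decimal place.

Length n = 36. Scanning the sequence gives T=14, A=8, C=4, G=10.
G+C = 14, so %GC = 14/36 × 100 = 38.889%
Salt term: 16.6 × (-0.499) = -8.283
GC term: 0.41 × 38.889 = 15.944; length term: −675/36 = −18.75
Tm = 81.5 + (-8.283) + 15.944 − 18.75 = 70.411 → 70.4°C

70.4°C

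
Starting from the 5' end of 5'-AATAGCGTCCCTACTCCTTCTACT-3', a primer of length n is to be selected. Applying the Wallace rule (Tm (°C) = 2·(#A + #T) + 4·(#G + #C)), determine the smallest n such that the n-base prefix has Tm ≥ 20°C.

n = 7

First 6 bases: AATAGC → Tm = 16°C (< 20°C)
First 7 bases: AATAGCG → Tm = 20°C (≥ 20°C)
Each additional base adds 2°C (A/T) or 4°C (G/C), so Tm is non-decreasing in n; n = 7 is the first length to reach 20°C.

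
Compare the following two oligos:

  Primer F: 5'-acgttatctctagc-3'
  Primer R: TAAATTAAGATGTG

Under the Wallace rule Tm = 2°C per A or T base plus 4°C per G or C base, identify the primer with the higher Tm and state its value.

Primer F, 40°C

Primer F: A+T=8, G+C=6 → Tm = 2(8)+4(6) = 40°C
Primer R: A+T=11, G+C=3 → Tm = 2(11)+4(3) = 34°C
40°C vs 34°C → primer F is higher.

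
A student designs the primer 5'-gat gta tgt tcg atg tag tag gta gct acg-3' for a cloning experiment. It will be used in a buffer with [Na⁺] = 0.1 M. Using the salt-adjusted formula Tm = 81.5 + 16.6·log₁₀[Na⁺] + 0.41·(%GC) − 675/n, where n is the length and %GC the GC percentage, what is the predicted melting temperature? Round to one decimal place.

60.2°C

Length n = 30. Base counts: G=10, A=7, T=10, C=3
G+C = 13, so %GC = 13/30 × 100 = 43.333%
Salt term: 16.6 × (-1) = -16.6
GC term: 0.41 × 43.333 = 17.767; length term: −675/30 = −22.5
Tm = 81.5 + (-16.6) + 17.767 − 22.5 = 60.167 → 60.2°C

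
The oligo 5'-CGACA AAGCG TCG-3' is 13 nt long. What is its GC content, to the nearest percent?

62%

Counting bases: C=4, A=4, G=4, T=1
G+C = 4 + 4 = 8 out of 13 bases
%GC = 8/13 × 100 = 61.54% ≈ 62%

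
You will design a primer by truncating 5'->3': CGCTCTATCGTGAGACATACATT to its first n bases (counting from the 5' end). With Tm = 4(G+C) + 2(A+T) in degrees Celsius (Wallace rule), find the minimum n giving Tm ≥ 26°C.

n = 9

First 8 bases: CGCTCTAT → Tm = 24°C (< 26°C)
First 9 bases: CGCTCTATC → Tm = 28°C (≥ 26°C)
Each additional base adds 2°C (A/T) or 4°C (G/C), so Tm is non-decreasing in n; n = 9 is the first length to reach 26°C.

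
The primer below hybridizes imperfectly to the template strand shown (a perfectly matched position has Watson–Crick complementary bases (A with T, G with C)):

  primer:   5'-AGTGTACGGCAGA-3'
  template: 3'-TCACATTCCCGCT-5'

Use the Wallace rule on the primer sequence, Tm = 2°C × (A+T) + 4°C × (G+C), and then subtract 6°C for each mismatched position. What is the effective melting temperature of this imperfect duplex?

Primer base counts: A=4, T=2, G=5, C=2 → A+T=6, G+C=7
Perfect-match Tm = 2(6) + 4(7) = 12 + 28 = 40°C
Mismatches (positions where the bases are not complementary): 3 (at positions 7, 10, 11)
Effective Tm = 40 − 3×6 = 40 − 18 = 22°C

22°C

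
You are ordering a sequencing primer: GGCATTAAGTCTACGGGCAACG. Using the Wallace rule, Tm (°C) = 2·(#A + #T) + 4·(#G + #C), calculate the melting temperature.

Base counts: C=5, G=7, T=4, A=6
So N_AT = 10 and N_GC = 12.
Tm = 4·12 + 2·10 = 48 + 20 = 68°C

68°C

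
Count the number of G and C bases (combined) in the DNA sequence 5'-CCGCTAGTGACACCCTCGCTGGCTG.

A=3, T=5, C=10, G=7
Total G or C: 7 + 10 = 17

17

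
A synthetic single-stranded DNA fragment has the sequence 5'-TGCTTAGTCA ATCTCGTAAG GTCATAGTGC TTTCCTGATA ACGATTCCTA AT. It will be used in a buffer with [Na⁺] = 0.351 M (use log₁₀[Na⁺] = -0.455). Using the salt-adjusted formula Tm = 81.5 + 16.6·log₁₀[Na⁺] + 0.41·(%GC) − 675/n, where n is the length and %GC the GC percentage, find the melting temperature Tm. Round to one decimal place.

Length n = 52. A=13, G=9, C=11, T=19
G+C = 20, so %GC = 20/52 × 100 = 38.462%
Salt term: 16.6 × (-0.455) = -7.553
GC term: 0.41 × 38.462 = 15.769; length term: −675/52 = −12.981
Tm = 81.5 + (-7.553) + 15.769 − 12.981 = 76.735 → 76.7°C

76.7°C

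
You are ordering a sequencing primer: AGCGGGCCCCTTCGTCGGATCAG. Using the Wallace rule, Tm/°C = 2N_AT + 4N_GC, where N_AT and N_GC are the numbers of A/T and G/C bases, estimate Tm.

Counting bases: C=8, A=3, T=4, G=8
A+T = 7, G+C = 16
Tm = 4·16 + 2·7 = 64 + 14 = 78°C

78°C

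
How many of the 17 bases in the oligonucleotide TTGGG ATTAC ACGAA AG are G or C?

Base counts: A=6, G=5, C=2, T=4
Total G or C: 5 + 2 = 7

7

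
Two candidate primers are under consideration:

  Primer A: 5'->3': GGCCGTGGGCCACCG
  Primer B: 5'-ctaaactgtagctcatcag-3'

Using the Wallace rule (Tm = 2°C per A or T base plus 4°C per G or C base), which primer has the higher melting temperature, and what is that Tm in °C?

Primer A, 56°C

Primer A: A+T=2, G+C=13 → Tm = 2(2)+4(13) = 56°C
Primer B: A+T=11, G+C=8 → Tm = 2(11)+4(8) = 54°C
56°C vs 54°C → primer A is higher.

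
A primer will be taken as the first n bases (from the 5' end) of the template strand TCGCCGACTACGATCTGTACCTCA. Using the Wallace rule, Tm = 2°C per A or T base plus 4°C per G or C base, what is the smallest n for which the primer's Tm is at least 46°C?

First 14 bases: TCGCCGACTACGAT → Tm = 44°C (< 46°C)
First 15 bases: TCGCCGACTACGATC → Tm = 48°C (≥ 46°C)
Since every base adds ≥2°C, Tm only increases with n, so the threshold is first crossed at n = 15.

n = 15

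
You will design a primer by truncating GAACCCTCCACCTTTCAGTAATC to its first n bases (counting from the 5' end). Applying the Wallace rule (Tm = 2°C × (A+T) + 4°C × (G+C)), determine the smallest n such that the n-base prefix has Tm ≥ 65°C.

First 22 bases: GAACCCTCCACCTTTCAGTAAT → Tm = 64°C (< 65°C)
First 23 bases: GAACCCTCCACCTTTCAGTAATC → Tm = 68°C (≥ 65°C)
Each additional base adds 2°C (A/T) or 4°C (G/C), so Tm is non-decreasing in n; n = 23 is the first length to reach 65°C.

n = 23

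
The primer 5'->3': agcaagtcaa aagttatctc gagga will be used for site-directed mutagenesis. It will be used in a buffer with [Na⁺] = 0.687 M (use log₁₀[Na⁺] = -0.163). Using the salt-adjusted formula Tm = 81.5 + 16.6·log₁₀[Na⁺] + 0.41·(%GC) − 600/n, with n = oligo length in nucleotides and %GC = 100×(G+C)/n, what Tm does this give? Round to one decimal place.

71.2°C

Length n = 25. Base counts: C=4, T=5, G=6, A=10
G+C = 10, so %GC = 10/25 × 100 = 40%
Salt term: 16.6 × (-0.163) = -2.706
GC term: 0.41 × 40 = 16.4; length term: −600/25 = −24
Tm = 81.5 + (-2.706) + 16.4 − 24 = 71.194 → 71.2°C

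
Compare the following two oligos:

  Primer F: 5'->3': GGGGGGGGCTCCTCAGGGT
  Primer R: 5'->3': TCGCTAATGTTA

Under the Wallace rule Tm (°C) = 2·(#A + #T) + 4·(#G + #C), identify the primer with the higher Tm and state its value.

Primer F, 68°C

Primer F: A+T=4, G+C=15 → Tm = 2(4)+4(15) = 68°C
Primer R: A+T=8, G+C=4 → Tm = 2(8)+4(4) = 32°C
68°C vs 32°C → primer F is higher.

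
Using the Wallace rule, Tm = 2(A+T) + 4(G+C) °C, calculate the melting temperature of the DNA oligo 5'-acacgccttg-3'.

32°C

Scanning the sequence gives C=4, A=2, T=2, G=2.
So N_AT = 4 and N_GC = 6.
Tm = 4·6 + 2·4 = 24 + 8 = 32°C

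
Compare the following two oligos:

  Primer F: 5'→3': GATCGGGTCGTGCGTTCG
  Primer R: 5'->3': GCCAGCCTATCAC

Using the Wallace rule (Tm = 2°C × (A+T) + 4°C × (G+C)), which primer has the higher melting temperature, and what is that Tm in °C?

Primer F, 60°C

Primer F: A+T=6, G+C=12 → Tm = 2(6)+4(12) = 60°C
Primer R: A+T=5, G+C=8 → Tm = 2(5)+4(8) = 42°C
60°C vs 42°C → primer F is higher.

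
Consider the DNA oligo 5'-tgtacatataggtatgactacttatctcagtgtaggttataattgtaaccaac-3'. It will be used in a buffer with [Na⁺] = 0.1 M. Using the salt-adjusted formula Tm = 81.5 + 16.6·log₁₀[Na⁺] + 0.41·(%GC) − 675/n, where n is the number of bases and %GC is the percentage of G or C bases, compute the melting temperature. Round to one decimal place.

65.3°C

Length n = 53. Base counts: A=17, C=8, G=9, T=19
G+C = 17, so %GC = 17/53 × 100 = 32.075%
Salt term: 16.6 × (-1) = -16.6
GC term: 0.41 × 32.075 = 13.151; length term: −675/53 = −12.736
Tm = 81.5 + (-16.6) + 13.151 − 12.736 = 65.315 → 65.3°C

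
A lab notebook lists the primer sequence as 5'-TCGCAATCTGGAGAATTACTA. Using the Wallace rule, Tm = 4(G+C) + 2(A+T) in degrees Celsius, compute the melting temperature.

58°C

Counting bases: C=4, A=7, G=4, T=6
A+T = 13, G+C = 8
Tm = 2(13) + 4(8) = 26 + 32 = 58°C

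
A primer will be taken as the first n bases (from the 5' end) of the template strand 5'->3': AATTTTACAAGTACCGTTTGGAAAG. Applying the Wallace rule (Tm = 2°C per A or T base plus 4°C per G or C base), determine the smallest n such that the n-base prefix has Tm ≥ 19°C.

n = 9

First 8 bases: AATTTTAC → Tm = 18°C (< 19°C)
First 9 bases: AATTTTACA → Tm = 20°C (≥ 19°C)
Each additional base adds 2°C (A/T) or 4°C (G/C), so Tm is non-decreasing in n; n = 9 is the first length to reach 19°C.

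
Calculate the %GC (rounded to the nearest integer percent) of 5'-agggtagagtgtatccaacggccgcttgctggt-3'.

C=7, G=12, A=6, T=8
G+C = 12 + 7 = 19 out of 33 bases
%GC = 19/33 × 100 = 57.58% ≈ 58%

58%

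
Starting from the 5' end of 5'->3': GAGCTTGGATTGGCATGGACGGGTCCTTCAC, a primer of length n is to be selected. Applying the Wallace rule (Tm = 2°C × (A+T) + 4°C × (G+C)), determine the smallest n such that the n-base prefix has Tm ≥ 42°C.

First 13 bases: GAGCTTGGATTGG → Tm = 40°C (< 42°C)
First 14 bases: GAGCTTGGATTGGC → Tm = 44°C (≥ 42°C)
Each additional base adds 2°C (A/T) or 4°C (G/C), so Tm is non-decreasing in n; n = 14 is the first length to reach 42°C.

n = 14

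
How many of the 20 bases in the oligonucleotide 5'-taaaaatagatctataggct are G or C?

Counting bases: C=2, A=9, G=3, T=6
Total G or C: 3 + 2 = 5

5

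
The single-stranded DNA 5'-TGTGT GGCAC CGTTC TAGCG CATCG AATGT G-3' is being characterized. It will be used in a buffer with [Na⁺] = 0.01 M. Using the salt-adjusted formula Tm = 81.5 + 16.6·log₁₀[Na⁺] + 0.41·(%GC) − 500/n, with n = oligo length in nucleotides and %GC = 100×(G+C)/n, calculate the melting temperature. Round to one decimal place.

Length n = 31. Base counts: G=10, A=5, T=9, C=7
G+C = 17, so %GC = 17/31 × 100 = 54.839%
Salt term: 16.6 × (-2) = -33.2
GC term: 0.41 × 54.839 = 22.484; length term: −500/31 = −16.129
Tm = 81.5 + (-33.2) + 22.484 − 16.129 = 54.655 → 54.7°C

54.7°C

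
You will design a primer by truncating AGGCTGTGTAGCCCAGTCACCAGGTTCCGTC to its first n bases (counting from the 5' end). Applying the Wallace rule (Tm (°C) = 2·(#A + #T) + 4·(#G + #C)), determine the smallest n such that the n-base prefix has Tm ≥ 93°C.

n = 29

First 28 bases: AGGCTGTGTAGCCCAGTCACCAGGTTCC → Tm = 90°C (< 93°C)
First 29 bases: AGGCTGTGTAGCCCAGTCACCAGGTTCCG → Tm = 94°C (≥ 93°C)
Since every base adds ≥2°C, Tm only increases with n, so the threshold is first crossed at n = 29.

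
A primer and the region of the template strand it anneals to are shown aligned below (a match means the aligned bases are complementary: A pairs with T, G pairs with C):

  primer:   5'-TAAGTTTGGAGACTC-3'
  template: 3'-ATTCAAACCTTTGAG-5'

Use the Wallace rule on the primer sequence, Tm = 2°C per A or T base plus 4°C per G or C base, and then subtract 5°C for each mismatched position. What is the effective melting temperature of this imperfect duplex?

37°C

Primer base counts: A=4, T=5, G=4, C=2 → A+T=9, G+C=6
Perfect-match Tm = 2(9) + 4(6) = 18 + 24 = 42°C
Mismatches (positions where the bases are not complementary): 1 (at position 11)
Effective Tm = 42 − 1×5 = 42 − 5 = 37°C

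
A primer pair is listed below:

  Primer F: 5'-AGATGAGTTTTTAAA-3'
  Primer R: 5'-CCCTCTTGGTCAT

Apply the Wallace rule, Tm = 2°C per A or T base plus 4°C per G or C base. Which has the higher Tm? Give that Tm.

Primer F: A+T=12, G+C=3 → Tm = 2(12)+4(3) = 36°C
Primer R: A+T=6, G+C=7 → Tm = 2(6)+4(7) = 40°C
36°C vs 40°C → primer R is higher.

Primer R, 40°C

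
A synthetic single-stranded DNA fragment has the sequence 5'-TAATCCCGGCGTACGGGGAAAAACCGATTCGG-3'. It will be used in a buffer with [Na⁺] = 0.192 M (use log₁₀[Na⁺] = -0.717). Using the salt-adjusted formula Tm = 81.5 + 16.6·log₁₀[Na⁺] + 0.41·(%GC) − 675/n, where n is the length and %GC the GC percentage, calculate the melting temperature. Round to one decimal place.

71.6°C

Length n = 32. Base counts: C=8, T=5, A=9, G=10
G+C = 18, so %GC = 18/32 × 100 = 56.25%
Salt term: 16.6 × (-0.717) = -11.902
GC term: 0.41 × 56.25 = 23.062; length term: −675/32 = −21.094
Tm = 81.5 + (-11.902) + 23.062 − 21.094 = 71.566 → 71.6°C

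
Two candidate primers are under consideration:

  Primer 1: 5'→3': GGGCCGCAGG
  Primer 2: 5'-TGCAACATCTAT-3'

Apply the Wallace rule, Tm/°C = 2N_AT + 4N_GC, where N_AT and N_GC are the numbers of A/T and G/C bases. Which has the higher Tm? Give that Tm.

Primer 1, 38°C

Primer 1: A+T=1, G+C=9 → Tm = 2(1)+4(9) = 38°C
Primer 2: A+T=8, G+C=4 → Tm = 2(8)+4(4) = 32°C
38°C vs 32°C → primer 1 is higher.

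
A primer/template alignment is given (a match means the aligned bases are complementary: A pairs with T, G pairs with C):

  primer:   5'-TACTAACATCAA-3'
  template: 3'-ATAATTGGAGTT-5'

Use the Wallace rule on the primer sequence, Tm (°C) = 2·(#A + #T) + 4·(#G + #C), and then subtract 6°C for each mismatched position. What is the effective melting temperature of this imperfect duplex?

18°C

Primer base counts: A=6, T=3, G=0, C=3 → A+T=9, G+C=3
Perfect-match Tm = 2(9) + 4(3) = 18 + 12 = 30°C
Mismatches (positions where the bases are not complementary): 2 (at positions 3, 8)
Effective Tm = 30 − 2×6 = 30 − 12 = 18°C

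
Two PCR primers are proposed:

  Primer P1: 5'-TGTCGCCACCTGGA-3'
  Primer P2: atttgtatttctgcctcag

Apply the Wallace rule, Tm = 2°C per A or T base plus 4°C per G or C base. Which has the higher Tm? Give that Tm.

Primer P1: A+T=5, G+C=9 → Tm = 2(5)+4(9) = 46°C
Primer P2: A+T=12, G+C=7 → Tm = 2(12)+4(7) = 52°C
46°C vs 52°C → primer P2 is higher.

Primer P2, 52°C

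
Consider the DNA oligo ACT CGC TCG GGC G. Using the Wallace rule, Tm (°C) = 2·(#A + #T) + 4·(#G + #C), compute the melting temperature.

46°C

Scanning the sequence gives A=1, C=5, G=5, T=2.
AT pairs contribute 3, GC pairs contribute 10.
Tm = 2(3) + 4(10) = 6 + 40 = 46°C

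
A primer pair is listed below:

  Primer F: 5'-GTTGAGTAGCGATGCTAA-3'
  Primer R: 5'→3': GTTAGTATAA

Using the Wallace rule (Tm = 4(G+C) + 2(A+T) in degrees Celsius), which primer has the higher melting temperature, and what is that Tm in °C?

Primer F: A+T=10, G+C=8 → Tm = 2(10)+4(8) = 52°C
Primer R: A+T=8, G+C=2 → Tm = 2(8)+4(2) = 24°C
52°C vs 24°C → primer F is higher.

Primer F, 52°C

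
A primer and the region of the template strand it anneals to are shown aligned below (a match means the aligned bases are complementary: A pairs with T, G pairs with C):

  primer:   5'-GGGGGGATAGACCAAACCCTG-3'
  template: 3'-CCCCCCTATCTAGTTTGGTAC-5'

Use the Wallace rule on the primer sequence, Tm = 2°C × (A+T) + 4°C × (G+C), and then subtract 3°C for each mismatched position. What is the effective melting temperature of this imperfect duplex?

Primer base counts: A=6, T=2, G=8, C=5 → A+T=8, G+C=13
Perfect-match Tm = 2(8) + 4(13) = 16 + 52 = 68°C
Mismatches (positions where the bases are not complementary): 2 (at positions 12, 19)
Effective Tm = 68 − 2×3 = 68 − 6 = 62°C

62°C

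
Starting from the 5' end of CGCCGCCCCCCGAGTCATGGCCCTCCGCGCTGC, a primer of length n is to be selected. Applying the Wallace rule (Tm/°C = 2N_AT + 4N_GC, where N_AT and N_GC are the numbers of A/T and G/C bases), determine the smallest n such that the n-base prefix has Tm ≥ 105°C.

n = 29

First 28 bases: CGCCGCCCCCCGAGTCATGGCCCTCCGC → Tm = 102°C (< 105°C)
First 29 bases: CGCCGCCCCCCGAGTCATGGCCCTCCGCG → Tm = 106°C (≥ 105°C)
Each additional base adds 2°C (A/T) or 4°C (G/C), so Tm is non-decreasing in n; n = 29 is the first length to reach 105°C.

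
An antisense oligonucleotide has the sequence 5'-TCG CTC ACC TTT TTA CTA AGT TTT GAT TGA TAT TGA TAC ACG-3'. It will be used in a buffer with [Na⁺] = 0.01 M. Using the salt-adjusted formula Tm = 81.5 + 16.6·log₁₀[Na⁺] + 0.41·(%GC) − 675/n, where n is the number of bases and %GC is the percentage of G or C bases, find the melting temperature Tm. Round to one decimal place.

Length n = 42. Base counts: T=18, A=10, G=6, C=8
G+C = 14, so %GC = 14/42 × 100 = 33.333%
Salt term: 16.6 × (-2) = -33.2
GC term: 0.41 × 33.333 = 13.667; length term: −675/42 = −16.071
Tm = 81.5 + (-33.2) + 13.667 − 16.071 = 45.896 → 45.9°C

45.9°C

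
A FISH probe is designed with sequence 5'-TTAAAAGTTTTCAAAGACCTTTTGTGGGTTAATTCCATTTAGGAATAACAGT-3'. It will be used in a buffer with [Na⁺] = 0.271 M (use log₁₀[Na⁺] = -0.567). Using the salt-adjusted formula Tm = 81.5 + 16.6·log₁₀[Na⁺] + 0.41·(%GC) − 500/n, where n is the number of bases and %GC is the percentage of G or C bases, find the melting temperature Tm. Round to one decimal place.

74.3°C

Length n = 52. Base counts: G=9, A=17, C=6, T=20
G+C = 15, so %GC = 15/52 × 100 = 28.846%
Salt term: 16.6 × (-0.567) = -9.412
GC term: 0.41 × 28.846 = 11.827; length term: −500/52 = −9.615
Tm = 81.5 + (-9.412) + 11.827 − 9.615 = 74.3 → 74.3°C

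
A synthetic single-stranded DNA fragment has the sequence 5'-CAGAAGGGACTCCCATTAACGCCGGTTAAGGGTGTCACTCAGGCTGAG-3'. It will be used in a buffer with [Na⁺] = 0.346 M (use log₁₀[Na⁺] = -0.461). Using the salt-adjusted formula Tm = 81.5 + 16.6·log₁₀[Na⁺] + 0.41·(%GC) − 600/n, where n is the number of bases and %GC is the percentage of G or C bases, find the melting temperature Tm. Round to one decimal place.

84.4°C

Length n = 48. Scanning the sequence gives T=9, C=12, A=12, G=15.
G+C = 27, so %GC = 27/48 × 100 = 56.25%
Salt term: 16.6 × (-0.461) = -7.653
GC term: 0.41 × 56.25 = 23.062; length term: −600/48 = −12.5
Tm = 81.5 + (-7.653) + 23.062 − 12.5 = 84.409 → 84.4°C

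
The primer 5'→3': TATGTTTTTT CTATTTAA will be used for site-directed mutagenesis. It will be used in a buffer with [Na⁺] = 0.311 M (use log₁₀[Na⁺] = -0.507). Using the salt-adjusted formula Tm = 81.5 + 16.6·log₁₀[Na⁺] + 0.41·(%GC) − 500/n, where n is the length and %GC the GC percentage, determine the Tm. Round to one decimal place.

49.9°C

Length n = 18. Counting bases: A=4, C=1, G=1, T=12
G+C = 2, so %GC = 2/18 × 100 = 11.111%
Salt term: 16.6 × (-0.507) = -8.416
GC term: 0.41 × 11.111 = 4.556; length term: −500/18 = −27.778
Tm = 81.5 + (-8.416) + 4.556 − 27.778 = 49.862 → 49.9°C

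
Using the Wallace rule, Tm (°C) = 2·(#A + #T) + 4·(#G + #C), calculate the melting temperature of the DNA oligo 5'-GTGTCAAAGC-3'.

Counting bases: C=2, A=3, G=3, T=2
So N_AT = 5 and N_GC = 5.
Tm = 2(5) + 4(5) = 10 + 20 = 30°C

30°C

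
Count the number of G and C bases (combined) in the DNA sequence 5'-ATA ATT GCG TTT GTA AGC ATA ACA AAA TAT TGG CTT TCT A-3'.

Base counts: G=6, A=14, C=5, T=15
Total G or C: 6 + 5 = 11

11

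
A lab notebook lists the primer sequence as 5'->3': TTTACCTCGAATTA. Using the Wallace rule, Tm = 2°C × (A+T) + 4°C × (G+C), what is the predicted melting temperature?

36°C

Counting bases: G=1, A=4, C=3, T=6
A+T = 10, G+C = 4
Tm = 4·4 + 2·10 = 16 + 20 = 36°C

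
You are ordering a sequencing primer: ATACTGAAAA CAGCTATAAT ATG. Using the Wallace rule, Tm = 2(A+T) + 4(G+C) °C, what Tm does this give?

58°C

T=6, G=3, C=3, A=11
A+T = 17, G+C = 6
Tm = 4·6 + 2·17 = 24 + 34 = 58°C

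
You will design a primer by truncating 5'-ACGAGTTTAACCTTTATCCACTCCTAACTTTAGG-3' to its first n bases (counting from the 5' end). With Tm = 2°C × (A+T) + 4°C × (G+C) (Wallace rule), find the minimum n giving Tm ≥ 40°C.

n = 15

First 14 bases: ACGAGTTTAACCTT → Tm = 38°C (< 40°C)
First 15 bases: ACGAGTTTAACCTTT → Tm = 40°C (≥ 40°C)
Each additional base adds 2°C (A/T) or 4°C (G/C), so Tm is non-decreasing in n; n = 15 is the first length to reach 40°C.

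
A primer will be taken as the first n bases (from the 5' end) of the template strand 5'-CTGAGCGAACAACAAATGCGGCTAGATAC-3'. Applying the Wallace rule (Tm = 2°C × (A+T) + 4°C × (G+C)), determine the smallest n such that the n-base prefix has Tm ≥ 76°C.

n = 25

First 24 bases: CTGAGCGAACAACAAATGCGGCTA → Tm = 72°C (< 76°C)
First 25 bases: CTGAGCGAACAACAAATGCGGCTAG → Tm = 76°C (≥ 76°C)
Each additional base adds 2°C (A/T) or 4°C (G/C), so Tm is non-decreasing in n; n = 25 is the first length to reach 76°C.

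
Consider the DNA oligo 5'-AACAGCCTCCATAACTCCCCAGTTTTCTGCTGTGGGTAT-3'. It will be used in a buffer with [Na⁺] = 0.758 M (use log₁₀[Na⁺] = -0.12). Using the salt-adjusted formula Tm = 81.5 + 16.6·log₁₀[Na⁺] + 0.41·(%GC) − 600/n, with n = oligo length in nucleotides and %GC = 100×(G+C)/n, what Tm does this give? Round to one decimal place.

Length n = 39. Counting bases: C=12, G=7, A=8, T=12
G+C = 19, so %GC = 19/39 × 100 = 48.718%
Salt term: 16.6 × (-0.12) = -1.992
GC term: 0.41 × 48.718 = 19.974; length term: −600/39 = −15.385
Tm = 81.5 + (-1.992) + 19.974 − 15.385 = 84.097 → 84.1°C

84.1°C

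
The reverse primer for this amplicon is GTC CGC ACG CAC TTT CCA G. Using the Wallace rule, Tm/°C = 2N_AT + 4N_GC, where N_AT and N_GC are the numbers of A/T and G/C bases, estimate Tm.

62°C

G=4, C=8, T=4, A=3
So N_AT = 7 and N_GC = 12.
Tm = 2(7) + 4(12) = 14 + 48 = 62°C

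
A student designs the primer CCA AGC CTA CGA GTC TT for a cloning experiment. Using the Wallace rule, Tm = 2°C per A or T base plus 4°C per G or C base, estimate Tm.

Base counts: G=3, C=6, T=4, A=4
AT pairs contribute 8, GC pairs contribute 9.
Tm = 4·9 + 2·8 = 36 + 16 = 52°C

52°C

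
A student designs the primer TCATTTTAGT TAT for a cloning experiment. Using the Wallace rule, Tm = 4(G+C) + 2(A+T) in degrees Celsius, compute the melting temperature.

30°C

Base counts: T=8, A=3, G=1, C=1
A+T = 11, G+C = 2
Tm = 2(11) + 4(2) = 22 + 8 = 30°C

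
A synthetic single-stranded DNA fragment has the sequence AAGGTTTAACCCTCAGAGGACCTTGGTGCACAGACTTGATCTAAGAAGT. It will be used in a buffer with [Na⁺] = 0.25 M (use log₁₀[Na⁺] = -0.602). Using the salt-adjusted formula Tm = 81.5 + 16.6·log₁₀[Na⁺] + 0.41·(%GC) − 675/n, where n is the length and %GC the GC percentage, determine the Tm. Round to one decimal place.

Length n = 49. C=10, G=12, A=15, T=12
G+C = 22, so %GC = 22/49 × 100 = 44.898%
Salt term: 16.6 × (-0.602) = -9.993
GC term: 0.41 × 44.898 = 18.408; length term: −675/49 = −13.776
Tm = 81.5 + (-9.993) + 18.408 − 13.776 = 76.139 → 76.1°C

76.1°C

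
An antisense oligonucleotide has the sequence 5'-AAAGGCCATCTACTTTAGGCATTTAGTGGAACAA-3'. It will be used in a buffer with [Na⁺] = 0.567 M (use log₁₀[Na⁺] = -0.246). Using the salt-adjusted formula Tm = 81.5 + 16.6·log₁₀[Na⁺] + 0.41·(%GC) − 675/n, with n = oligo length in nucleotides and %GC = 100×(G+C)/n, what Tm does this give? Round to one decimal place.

Length n = 34. Base counts: C=6, G=7, T=9, A=12
G+C = 13, so %GC = 13/34 × 100 = 38.235%
Salt term: 16.6 × (-0.246) = -4.084
GC term: 0.41 × 38.235 = 15.676; length term: −675/34 = −19.853
Tm = 81.5 + (-4.084) + 15.676 − 19.853 = 73.239 → 73.2°C

73.2°C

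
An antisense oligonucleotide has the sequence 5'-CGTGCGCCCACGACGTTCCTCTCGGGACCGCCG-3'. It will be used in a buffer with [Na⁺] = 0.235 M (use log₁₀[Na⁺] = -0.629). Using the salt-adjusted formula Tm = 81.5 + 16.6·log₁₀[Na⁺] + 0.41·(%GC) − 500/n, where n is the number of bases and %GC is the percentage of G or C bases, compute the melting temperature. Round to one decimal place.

87.0°C

Length n = 33. Counting bases: C=15, G=10, A=3, T=5
G+C = 25, so %GC = 25/33 × 100 = 75.758%
Salt term: 16.6 × (-0.629) = -10.441
GC term: 0.41 × 75.758 = 31.061; length term: −500/33 = −15.152
Tm = 81.5 + (-10.441) + 31.061 − 15.152 = 86.968 → 87.0°C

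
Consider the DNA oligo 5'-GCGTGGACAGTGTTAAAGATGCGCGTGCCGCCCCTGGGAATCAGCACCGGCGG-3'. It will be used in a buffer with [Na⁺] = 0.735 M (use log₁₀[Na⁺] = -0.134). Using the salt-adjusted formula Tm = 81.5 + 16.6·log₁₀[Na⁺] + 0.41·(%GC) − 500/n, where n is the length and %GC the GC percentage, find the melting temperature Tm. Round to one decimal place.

Length n = 53. Base counts: A=10, G=20, T=8, C=15
G+C = 35, so %GC = 35/53 × 100 = 66.038%
Salt term: 16.6 × (-0.134) = -2.224
GC term: 0.41 × 66.038 = 27.076; length term: −500/53 = −9.434
Tm = 81.5 + (-2.224) + 27.076 − 9.434 = 96.918 → 96.9°C

96.9°C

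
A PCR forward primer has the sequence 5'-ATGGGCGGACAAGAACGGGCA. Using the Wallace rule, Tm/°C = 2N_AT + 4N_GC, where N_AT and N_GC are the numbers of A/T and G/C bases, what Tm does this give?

Scanning the sequence gives A=7, T=1, C=4, G=9.
AT pairs contribute 8, GC pairs contribute 13.
Tm = 2×8 + 4×13 = 68°C

68°C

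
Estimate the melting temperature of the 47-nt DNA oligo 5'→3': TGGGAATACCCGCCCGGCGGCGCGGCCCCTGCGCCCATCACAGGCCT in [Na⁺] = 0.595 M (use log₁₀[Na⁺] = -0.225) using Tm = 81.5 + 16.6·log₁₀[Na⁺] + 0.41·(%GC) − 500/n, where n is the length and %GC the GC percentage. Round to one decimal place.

98.5°C

Length n = 47. C=21, G=15, A=6, T=5
G+C = 36, so %GC = 36/47 × 100 = 76.596%
Salt term: 16.6 × (-0.225) = -3.735
GC term: 0.41 × 76.596 = 31.404; length term: −500/47 = −10.638
Tm = 81.5 + (-3.735) + 31.404 − 10.638 = 98.531 → 98.5°C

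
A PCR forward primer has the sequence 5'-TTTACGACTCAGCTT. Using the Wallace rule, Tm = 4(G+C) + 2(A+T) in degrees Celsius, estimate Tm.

Base counts: C=4, A=3, T=6, G=2
So N_AT = 9 and N_GC = 6.
Tm = 2(9) + 4(6) = 18 + 24 = 42°C

42°C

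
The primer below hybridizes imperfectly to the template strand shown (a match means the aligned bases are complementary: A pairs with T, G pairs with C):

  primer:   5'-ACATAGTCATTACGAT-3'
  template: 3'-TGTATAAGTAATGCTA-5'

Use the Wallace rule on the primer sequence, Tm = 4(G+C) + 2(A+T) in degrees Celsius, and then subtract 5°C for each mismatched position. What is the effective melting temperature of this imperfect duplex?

37°C

Primer base counts: A=6, T=5, G=2, C=3 → A+T=11, G+C=5
Perfect-match Tm = 2(11) + 4(5) = 22 + 20 = 42°C
Mismatches (positions where the bases are not complementary): 1 (at position 6)
Effective Tm = 42 − 1×5 = 42 − 5 = 37°C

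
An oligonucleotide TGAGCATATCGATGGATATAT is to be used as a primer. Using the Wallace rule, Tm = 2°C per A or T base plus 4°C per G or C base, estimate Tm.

56°C

Base counts: A=7, G=5, T=7, C=2
A+T = 14, G+C = 7
Tm = 2(14) + 4(7) = 28 + 28 = 56°C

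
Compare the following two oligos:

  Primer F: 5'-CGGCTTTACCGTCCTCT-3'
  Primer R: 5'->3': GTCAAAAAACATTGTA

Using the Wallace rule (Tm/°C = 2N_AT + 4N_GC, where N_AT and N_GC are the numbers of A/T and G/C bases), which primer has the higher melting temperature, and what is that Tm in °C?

Primer F: A+T=7, G+C=10 → Tm = 2(7)+4(10) = 54°C
Primer R: A+T=12, G+C=4 → Tm = 2(12)+4(4) = 40°C
54°C vs 40°C → primer F is higher.

Primer F, 54°C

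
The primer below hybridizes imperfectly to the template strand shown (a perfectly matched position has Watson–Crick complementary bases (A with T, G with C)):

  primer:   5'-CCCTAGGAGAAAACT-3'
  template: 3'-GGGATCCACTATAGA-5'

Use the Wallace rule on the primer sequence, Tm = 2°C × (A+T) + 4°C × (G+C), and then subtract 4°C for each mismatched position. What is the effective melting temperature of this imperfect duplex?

Primer base counts: A=6, T=2, G=3, C=4 → A+T=8, G+C=7
Perfect-match Tm = 2(8) + 4(7) = 16 + 28 = 44°C
Mismatches (positions where the bases are not complementary): 3 (at positions 8, 11, 13)
Effective Tm = 44 − 3×4 = 44 − 12 = 32°C

32°C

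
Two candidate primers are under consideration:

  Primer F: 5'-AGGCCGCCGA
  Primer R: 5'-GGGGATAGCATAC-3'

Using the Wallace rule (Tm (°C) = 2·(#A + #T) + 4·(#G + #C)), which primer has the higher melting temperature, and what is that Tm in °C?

Primer F: A+T=2, G+C=8 → Tm = 2(2)+4(8) = 36°C
Primer R: A+T=6, G+C=7 → Tm = 2(6)+4(7) = 40°C
36°C vs 40°C → primer R is higher.

Primer R, 40°C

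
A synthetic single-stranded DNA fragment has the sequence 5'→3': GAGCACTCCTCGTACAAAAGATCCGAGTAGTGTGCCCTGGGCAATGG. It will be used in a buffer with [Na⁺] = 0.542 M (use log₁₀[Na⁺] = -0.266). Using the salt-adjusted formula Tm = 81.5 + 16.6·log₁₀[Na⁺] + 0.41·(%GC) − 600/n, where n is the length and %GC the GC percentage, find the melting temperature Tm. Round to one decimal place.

87.0°C

Length n = 47. Scanning the sequence gives C=12, T=9, A=12, G=14.
G+C = 26, so %GC = 26/47 × 100 = 55.319%
Salt term: 16.6 × (-0.266) = -4.416
GC term: 0.41 × 55.319 = 22.681; length term: −600/47 = −12.766
Tm = 81.5 + (-4.416) + 22.681 − 12.766 = 86.999 → 87.0°C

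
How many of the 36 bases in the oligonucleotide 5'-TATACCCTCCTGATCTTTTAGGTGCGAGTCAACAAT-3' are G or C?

Base counts: C=9, A=9, G=6, T=12
Total G or C: 6 + 9 = 15

15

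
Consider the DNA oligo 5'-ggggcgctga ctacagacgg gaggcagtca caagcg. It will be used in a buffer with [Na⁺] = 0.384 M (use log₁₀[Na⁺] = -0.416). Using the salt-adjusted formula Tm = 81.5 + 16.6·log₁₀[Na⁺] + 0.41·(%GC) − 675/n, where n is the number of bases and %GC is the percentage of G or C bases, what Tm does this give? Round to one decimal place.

83.2°C

Length n = 36. Scanning the sequence gives T=3, A=9, C=9, G=15.
G+C = 24, so %GC = 24/36 × 100 = 66.667%
Salt term: 16.6 × (-0.416) = -6.906
GC term: 0.41 × 66.667 = 27.333; length term: −675/36 = −18.75
Tm = 81.5 + (-6.906) + 27.333 − 18.75 = 83.177 → 83.2°C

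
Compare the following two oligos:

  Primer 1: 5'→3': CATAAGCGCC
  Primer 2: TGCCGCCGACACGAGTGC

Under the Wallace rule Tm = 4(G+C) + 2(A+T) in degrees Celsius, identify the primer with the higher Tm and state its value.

Primer 1: A+T=4, G+C=6 → Tm = 2(4)+4(6) = 32°C
Primer 2: A+T=5, G+C=13 → Tm = 2(5)+4(13) = 62°C
32°C vs 62°C → primer 2 is higher.

Primer 2, 62°C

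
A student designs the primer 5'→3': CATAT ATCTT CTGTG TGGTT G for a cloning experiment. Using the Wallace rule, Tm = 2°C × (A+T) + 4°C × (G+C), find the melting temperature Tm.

Base counts: T=10, C=3, G=5, A=3
So N_AT = 13 and N_GC = 8.
Tm = 2(13) + 4(8) = 26 + 32 = 58°C

58°C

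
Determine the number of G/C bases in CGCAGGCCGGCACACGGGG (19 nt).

Counting bases: G=9, T=0, C=7, A=3
G+C = 9 + 7 = 16

16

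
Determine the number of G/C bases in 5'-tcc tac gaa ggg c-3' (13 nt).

8

Scanning the sequence gives T=2, C=4, G=4, A=3.
G+C = 4 + 4 = 8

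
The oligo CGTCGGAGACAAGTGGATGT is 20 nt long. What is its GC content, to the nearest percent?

55%

G=8, A=5, C=3, T=4
G+C = 8 + 3 = 11 out of 20 bases
%GC = 11/20 × 100 = 55% ≈ 55%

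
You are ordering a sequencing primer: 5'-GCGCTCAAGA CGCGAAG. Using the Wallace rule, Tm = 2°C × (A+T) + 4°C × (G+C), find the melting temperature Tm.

G=6, T=1, C=5, A=5
AT pairs contribute 6, GC pairs contribute 11.
Tm = 2×6 + 4×11 = 56°C

56°C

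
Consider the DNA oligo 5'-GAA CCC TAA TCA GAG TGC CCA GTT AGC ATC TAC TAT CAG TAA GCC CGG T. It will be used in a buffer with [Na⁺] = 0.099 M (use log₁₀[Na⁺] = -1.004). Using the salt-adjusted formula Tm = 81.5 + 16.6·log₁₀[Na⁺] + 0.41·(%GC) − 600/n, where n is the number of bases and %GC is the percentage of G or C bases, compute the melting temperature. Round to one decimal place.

Length n = 49. T=11, C=14, A=14, G=10
G+C = 24, so %GC = 24/49 × 100 = 48.98%
Salt term: 16.6 × (-1.004) = -16.666
GC term: 0.41 × 48.98 = 20.082; length term: −600/49 = −12.245
Tm = 81.5 + (-16.666) + 20.082 − 12.245 = 72.671 → 72.7°C

72.7°C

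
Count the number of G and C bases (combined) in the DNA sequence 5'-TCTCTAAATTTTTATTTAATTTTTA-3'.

Base counts: G=0, T=16, C=2, A=7
Total G or C: 0 + 2 = 2

2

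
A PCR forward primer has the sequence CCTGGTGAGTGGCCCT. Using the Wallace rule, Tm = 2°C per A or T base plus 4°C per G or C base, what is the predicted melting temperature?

Base counts: C=5, T=4, A=1, G=6
So N_AT = 5 and N_GC = 11.
Tm = 4·11 + 2·5 = 44 + 10 = 54°C

54°C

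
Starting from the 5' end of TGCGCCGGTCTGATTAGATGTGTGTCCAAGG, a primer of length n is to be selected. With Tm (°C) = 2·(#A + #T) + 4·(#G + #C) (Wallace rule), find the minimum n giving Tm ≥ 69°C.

n = 23

First 22 bases: TGCGCCGGTCTGATTAGATGTG → Tm = 68°C (< 69°C)
First 23 bases: TGCGCCGGTCTGATTAGATGTGT → Tm = 70°C (≥ 69°C)
Since every base adds ≥2°C, Tm only increases with n, so the threshold is first crossed at n = 23.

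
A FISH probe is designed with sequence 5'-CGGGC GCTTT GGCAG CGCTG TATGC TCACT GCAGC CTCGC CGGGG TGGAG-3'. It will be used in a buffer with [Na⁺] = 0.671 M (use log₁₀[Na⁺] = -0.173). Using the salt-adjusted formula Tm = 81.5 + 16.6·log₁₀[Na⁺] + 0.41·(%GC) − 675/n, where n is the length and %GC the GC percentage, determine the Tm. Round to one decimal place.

93.8°C

Length n = 50. C=15, G=20, A=5, T=10
G+C = 35, so %GC = 35/50 × 100 = 70%
Salt term: 16.6 × (-0.173) = -2.872
GC term: 0.41 × 70 = 28.7; length term: −675/50 = −13.5
Tm = 81.5 + (-2.872) + 28.7 − 13.5 = 93.828 → 93.8°C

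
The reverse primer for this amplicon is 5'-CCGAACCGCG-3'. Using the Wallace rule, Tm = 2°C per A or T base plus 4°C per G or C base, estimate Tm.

Base counts: A=2, G=3, T=0, C=5
A+T = 2, G+C = 8
Tm = 4·8 + 2·2 = 32 + 4 = 36°C

36°C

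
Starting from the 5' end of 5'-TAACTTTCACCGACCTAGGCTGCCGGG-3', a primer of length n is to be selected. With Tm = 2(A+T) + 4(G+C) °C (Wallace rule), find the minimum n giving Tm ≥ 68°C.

First 22 bases: TAACTTTCACCGACCTAGGCTG → Tm = 66°C (< 68°C)
First 23 bases: TAACTTTCACCGACCTAGGCTGC → Tm = 70°C (≥ 68°C)
Each additional base adds 2°C (A/T) or 4°C (G/C), so Tm is non-decreasing in n; n = 23 is the first length to reach 68°C.

n = 23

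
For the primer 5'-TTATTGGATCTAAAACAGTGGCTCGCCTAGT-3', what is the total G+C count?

Counting bases: T=10, A=8, C=6, G=7
Total G or C: 7 + 6 = 13

13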